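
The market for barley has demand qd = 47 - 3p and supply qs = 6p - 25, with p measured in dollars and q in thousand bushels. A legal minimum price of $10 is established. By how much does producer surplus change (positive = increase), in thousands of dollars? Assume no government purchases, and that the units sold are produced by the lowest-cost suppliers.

31

Equilibrium: 47 - 3p = 6p - 25, so 72 = 9p and p* = 8, q* = 23.
Because the floor (10) lies above the market-clearing price, it is binding.
At p = 10: qd = 47 - 3·10 = 17 and qs = 6·10 - 25 = 35.
Producer surplus without the control is ½ · (8 - 25/6) · 23 = 529/12.
With the floor, 17 units are sold at 10. The supply price at q = 17 is 7, so PS = ½ · [(10 - 25/6) + (10 - 7)] · 17 = 901/12.
Change in producer surplus = 901/12 - 529/12 = 31.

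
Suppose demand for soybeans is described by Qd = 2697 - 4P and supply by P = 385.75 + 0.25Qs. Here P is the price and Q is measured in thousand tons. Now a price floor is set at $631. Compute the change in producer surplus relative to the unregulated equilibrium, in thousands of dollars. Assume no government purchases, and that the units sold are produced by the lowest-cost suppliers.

-2929

Rearranging supply gives Qs = 4P - 1543. Equilibrium: 2697 - 4P = 4P - 1543, so 4240 = 8P and P* = 530, Q* = 577.
Since 631 > 530, the floor is binding.
At P = 631: Qd = 2697 - 4·631 = 173 and Qs = 4·631 - 1543 = 981.
Producer surplus without the control is ½ · (530 - 385.75) · 577 = 41616.125.
With the floor, 173 units are sold at 631. The supply price at Q = 173 is 429, so PS = ½ · [(631 - 385.75) + (631 - 429)] · 173 = 38687.125.
Change in producer surplus = 38687.125 - 41616.125 = -2929.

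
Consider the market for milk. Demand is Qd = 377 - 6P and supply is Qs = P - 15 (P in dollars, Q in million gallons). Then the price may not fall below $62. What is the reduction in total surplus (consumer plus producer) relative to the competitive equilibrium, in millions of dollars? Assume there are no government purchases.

756

Without the control the market clears where 377 - 6P = P - 15, i.e. P* = 56 and Q* = 41.
The floor of 62 is above the equilibrium price 56, so it binds.
At P = 62: Qd = 377 - 6·62 = 5 and Qs = 62 - 15 = 47.
Quantity traded falls to 5. At Q = 5 the demand price is (377 - 5)/6 = 62 and the supply price is 15 + 5 = 20.
Deadweight loss = ½ · (62 - 20) · (41 - 5) = ½ · 42 · 36 = 756.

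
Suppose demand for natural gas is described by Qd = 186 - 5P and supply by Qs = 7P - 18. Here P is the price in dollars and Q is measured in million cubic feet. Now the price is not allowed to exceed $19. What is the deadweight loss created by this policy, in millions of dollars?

0

Equilibrium: 186 - 5P = 7P - 18, so 204 = 12P and P* = 17, Q* = 101.
The ceiling of 19 is above the equilibrium price 17, so it is not binding; the market clears at P* = 17, Q* = 101.
Since the control does not bind, no trades are prevented and deadweight loss is zero.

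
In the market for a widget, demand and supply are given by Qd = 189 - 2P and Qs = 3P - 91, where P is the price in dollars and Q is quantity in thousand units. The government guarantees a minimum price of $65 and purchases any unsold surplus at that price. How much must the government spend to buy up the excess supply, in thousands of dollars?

Setting quantity demanded equal to quantity supplied, 189 - 2P = 3P - 91, gives P* = 56 and Q* = 77.
Since 65 > 56, the floor is binding.
At P = 65: Qd = 189 - 2·65 = 59 and Qs = 3·65 - 91 = 104.
Surplus = Qs - Qd = 45.
Government expenditure = surplus × support price = 45 × 65 = 2925.

2925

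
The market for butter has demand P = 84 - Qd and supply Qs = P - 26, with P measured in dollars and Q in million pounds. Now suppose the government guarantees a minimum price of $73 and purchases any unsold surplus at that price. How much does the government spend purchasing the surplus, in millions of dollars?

Rearranging demand gives Qd = 84 - P. Equilibrium: 84 - P = P - 26, so 110 = 2P and P* = 55, Q* = 29.
The floor of 73 is above the equilibrium price 55, so it binds.
At P = 73: Qd = 84 - 73 = 11 and Qs = 73 - 26 = 47.
Surplus = Qs - Qd = 36.
Government expenditure = surplus × support price = 36 × 73 = 2628.

2628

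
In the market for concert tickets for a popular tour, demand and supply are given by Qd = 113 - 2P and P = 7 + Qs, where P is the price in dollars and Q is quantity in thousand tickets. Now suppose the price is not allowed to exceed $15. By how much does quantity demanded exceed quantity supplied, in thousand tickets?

Rearranging supply gives Qs = P - 7. Setting quantity demanded equal to quantity supplied, 113 - 2P = P - 7, gives P* = 40 and Q* = 33.
The ceiling of 15 is below the equilibrium price 40, so it binds.
At P = 15: Qd = 113 - 2·15 = 83 and Qs = 15 - 7 = 8.
Shortage = Qd - Qs = 83 - 8 = 75.

75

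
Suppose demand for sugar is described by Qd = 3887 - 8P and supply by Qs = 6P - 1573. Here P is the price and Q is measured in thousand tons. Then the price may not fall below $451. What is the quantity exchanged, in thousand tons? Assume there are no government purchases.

Without the control the market clears where 3887 - 8P = 6P - 1573, i.e. P* = 390 and Q* = 767.
The floor of 451 is above the equilibrium price 390, so it binds.
At P = 451: Qd = 3887 - 8·451 = 279 and Qs = 6·451 - 1573 = 1133.
The quantity actually transacted is the short side, demand: 279.

279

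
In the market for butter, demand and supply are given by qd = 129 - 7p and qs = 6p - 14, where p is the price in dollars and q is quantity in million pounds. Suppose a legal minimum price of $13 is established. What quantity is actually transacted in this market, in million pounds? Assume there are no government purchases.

38

Equilibrium: 129 - 7p = 6p - 14, so 143 = 13p and p* = 11, q* = 52.
Because the floor (13) lies above the market-clearing price, it is binding.
At p = 13: qd = 129 - 7·13 = 38 and qs = 6·13 - 14 = 64.
The quantity actually transacted is the short side, demand: 38.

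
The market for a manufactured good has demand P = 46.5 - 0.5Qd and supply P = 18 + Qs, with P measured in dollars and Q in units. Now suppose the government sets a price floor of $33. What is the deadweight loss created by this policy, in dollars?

0

Rearranging demand gives Qd = 93 - 2P; rearranging supply gives Qs = P - 18. In a free market, 93 - 2P = P - 18 gives the equilibrium P* = 37, Q* = 19.
Since 33 is below P* = 37, the floor does not bind and the free-market outcome prevails.
Since the control does not bind, no trades are prevented and deadweight loss is zero.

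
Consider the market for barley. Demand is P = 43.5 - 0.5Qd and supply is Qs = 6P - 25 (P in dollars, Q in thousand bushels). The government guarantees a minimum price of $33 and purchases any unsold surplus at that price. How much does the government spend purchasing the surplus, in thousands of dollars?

Rearranging demand gives Qd = 87 - 2P. Setting quantity demanded equal to quantity supplied, 87 - 2P = 6P - 25, gives P* = 14 and Q* = 59.
Since 33 > 14, the floor is binding.
At P = 33: Qd = 87 - 2·33 = 21 and Qs = 6·33 - 25 = 173.
Surplus = Qs - Qd = 152.
Government expenditure = surplus × support price = 152 × 33 = 5016.

5016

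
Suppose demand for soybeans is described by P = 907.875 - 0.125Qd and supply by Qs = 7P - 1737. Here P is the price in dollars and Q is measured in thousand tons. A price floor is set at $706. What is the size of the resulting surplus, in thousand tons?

Rearranging demand gives Qd = 7263 - 8P. Setting quantity demanded equal to quantity supplied, 7263 - 8P = 7P - 1737, gives P* = 600 and Q* = 2463.
Because the floor (706) lies above the market-clearing price, it is binding.
At P = 706: Qd = 7263 - 8·706 = 1615 and Qs = 7·706 - 1737 = 3205.
Surplus = Qs - Qd = 3205 - 1615 = 1590.

1590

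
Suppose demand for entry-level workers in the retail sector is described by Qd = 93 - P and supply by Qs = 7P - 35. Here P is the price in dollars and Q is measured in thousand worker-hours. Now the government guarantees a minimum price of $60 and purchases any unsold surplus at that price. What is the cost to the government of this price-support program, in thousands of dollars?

21120

In a free market, 93 - P = 7P - 35 gives the equilibrium P* = 16, Q* = 77.
Since 60 > 16, the floor is binding.
At P = 60: Qd = 93 - 60 = 33 and Qs = 7·60 - 35 = 385.
Surplus = Qs - Qd = 352.
Government expenditure = surplus × support price = 352 × 60 = 21120.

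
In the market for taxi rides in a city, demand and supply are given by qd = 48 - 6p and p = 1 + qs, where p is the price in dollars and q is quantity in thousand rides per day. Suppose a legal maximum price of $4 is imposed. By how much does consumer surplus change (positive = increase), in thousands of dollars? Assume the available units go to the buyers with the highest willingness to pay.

8.25

Rearranging supply gives qs = p - 1. In a free market, 48 - 6p = p - 1 gives the equilibrium p* = 7, q* = 6.
Since 4 < 7, the ceiling is binding.
At p = 4: qd = 48 - 6·4 = 24 and qs = 4 - 1 = 3.
Consumer surplus without the control is ½ · (8 - 7) · 6 = 3.
With the ceiling, 3 units are sold at 4 (assume they go to the highest-value buyers). The demand price at q = 3 is 7.5, so CS = ½ · [(8 - 4) + (7.5 - 4)] · 3 = 11.25.
Change in consumer surplus = 11.25 - 3 = 8.25.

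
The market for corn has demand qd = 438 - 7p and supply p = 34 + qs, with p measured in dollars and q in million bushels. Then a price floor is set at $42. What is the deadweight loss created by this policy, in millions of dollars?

Rearranging supply gives qs = p - 34. Equilibrium: 438 - 7p = p - 34, so 472 = 8p and p* = 59, q* = 25.
Since 42 is below p* = 59, the floor does not bind and the free-market outcome prevails.
Since the control does not bind, no trades are prevented and deadweight loss is zero.

0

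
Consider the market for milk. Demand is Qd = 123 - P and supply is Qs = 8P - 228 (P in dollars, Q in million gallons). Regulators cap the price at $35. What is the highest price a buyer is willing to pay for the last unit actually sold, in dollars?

Without the control the market clears where 123 - P = 8P - 228, i.e. P* = 39 and Q* = 84.
The ceiling of 35 is below the equilibrium price 39, so it binds.
At P = 35: Qd = 123 - 35 = 88 and Qs = 8·35 - 228 = 52.
Only 52 units reach the market. On the demand curve, the marginal buyer's willingness to pay at Q = 52 is (123 - 52) = 71.

71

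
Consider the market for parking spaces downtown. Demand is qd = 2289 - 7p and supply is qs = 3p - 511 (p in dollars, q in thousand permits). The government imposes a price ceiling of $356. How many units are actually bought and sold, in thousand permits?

329

Equilibrium: 2289 - 7p = 3p - 511, so 2800 = 10p and p* = 280, q* = 329.
Since 356 is above p* = 280, the ceiling does not bind and the free-market outcome prevails.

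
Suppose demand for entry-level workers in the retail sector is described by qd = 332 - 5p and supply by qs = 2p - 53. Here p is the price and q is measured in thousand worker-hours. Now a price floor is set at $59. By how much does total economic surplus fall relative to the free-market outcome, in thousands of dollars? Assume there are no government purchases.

140

Setting quantity demanded equal to quantity supplied, 332 - 5p = 2p - 53, gives p* = 55 and q* = 57.
Since 59 > 55, the floor is binding.
At p = 59: qd = 332 - 5·59 = 37 and qs = 2·59 - 53 = 65.
Quantity traded falls to 37. At q = 37 the demand price is (332 - 37)/5 = 59 and the supply price is (53 + 37)/2 = 45.
Deadweight loss = ½ · (59 - 45) · (57 - 37) = ½ · 14 · 20 = 140.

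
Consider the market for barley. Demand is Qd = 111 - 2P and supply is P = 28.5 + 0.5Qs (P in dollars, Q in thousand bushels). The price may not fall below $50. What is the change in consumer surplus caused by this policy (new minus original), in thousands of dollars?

-152

Rearranging supply gives Qs = 2P - 57. Setting quantity demanded equal to quantity supplied, 111 - 2P = 2P - 57, gives P* = 42 and Q* = 27.
Because the floor (50) lies above the market-clearing price, it is binding.
At P = 50: Qd = 111 - 2·50 = 11 and Qs = 2·50 - 57 = 43.
Consumer surplus without the control is ½ · (55.5 - 42) · 27 = 182.25.
With the floor, consumers buy 11 units at 50, so CS = ½ · (55.5 - 50) · 11 = 30.25.
Change in consumer surplus = 30.25 - 182.25 = -152.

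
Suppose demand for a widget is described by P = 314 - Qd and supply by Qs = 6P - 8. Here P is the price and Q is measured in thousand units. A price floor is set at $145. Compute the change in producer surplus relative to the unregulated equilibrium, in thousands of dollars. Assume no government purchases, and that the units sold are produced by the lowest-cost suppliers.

15914.25

Rearranging demand gives Qd = 314 - P. Setting quantity demanded equal to quantity supplied, 314 - P = 6P - 8, gives P* = 46 and Q* = 268.
Because the floor (145) lies above the market-clearing price, it is binding.
At P = 145: Qd = 314 - 145 = 169 and Qs = 6·145 - 8 = 862.
Producer surplus without the control is ½ · (46 - 4/3) · 268 = 17956/3.
With the floor, 169 units are sold at 145. The supply price at Q = 169 is 29.5, so PS = ½ · [(145 - 4/3) + (145 - 29.5)] · 169 = 262795/12.
Change in producer surplus = 262795/12 - 17956/3 = 15914.25.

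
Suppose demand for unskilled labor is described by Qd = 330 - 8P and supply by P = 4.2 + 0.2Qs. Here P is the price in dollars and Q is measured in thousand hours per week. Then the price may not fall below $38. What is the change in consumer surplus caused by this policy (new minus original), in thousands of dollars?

-770

Rearranging supply gives Qs = 5P - 21. In a free market, 330 - 8P = 5P - 21 gives the equilibrium P* = 27, Q* = 114.
Since 38 > 27, the floor is binding.
At P = 38: Qd = 330 - 8·38 = 26 and Qs = 5·38 - 21 = 169.
Consumer surplus without the control is ½ · (41.25 - 27) · 114 = 812.25.
With the floor, consumers buy 26 units at 38, so CS = ½ · (41.25 - 38) · 26 = 42.25.
Change in consumer surplus = 42.25 - 812.25 = -770.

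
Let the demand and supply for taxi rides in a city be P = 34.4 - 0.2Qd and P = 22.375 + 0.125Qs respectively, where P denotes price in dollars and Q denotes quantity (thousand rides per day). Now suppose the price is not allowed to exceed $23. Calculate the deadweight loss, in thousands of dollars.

Rearranging demand gives Qd = 172 - 5P; rearranging supply gives Qs = 8P - 179. In a free market, 172 - 5P = 8P - 179 gives the equilibrium P* = 27, Q* = 37.
Since 23 < 27, the ceiling is binding.
At P = 23: Qd = 172 - 5·23 = 57 and Qs = 8·23 - 179 = 5.
Quantity traded falls to 5. At Q = 5 the demand price is (172 - 5)/5 = 33.4 and the supply price is (179 + 5)/8 = 23.
Deadweight loss = ½ · (33.4 - 23) · (37 - 5) = ½ · 10.4 · 32 = 166.4.

166.4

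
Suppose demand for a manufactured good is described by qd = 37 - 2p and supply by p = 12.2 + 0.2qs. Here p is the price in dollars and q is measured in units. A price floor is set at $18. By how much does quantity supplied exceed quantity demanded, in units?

28

Rearranging supply gives qs = 5p - 61. Without the control the market clears where 37 - 2p = 5p - 61, i.e. p* = 14 and q* = 9.
The floor of 18 is above the equilibrium price 14, so it binds.
At p = 18: qd = 37 - 2·18 = 1 and qs = 5·18 - 61 = 29.
Surplus = qs - qd = 29 - 1 = 28.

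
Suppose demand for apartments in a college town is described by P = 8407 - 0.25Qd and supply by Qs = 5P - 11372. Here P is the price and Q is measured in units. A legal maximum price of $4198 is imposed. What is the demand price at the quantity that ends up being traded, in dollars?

6002.5

Rearranging demand gives Qd = 33628 - 4P. In a free market, 33628 - 4P = 5P - 11372 gives the equilibrium P* = 5000, Q* = 13628.
Because the ceiling (4198) lies below the market-clearing price, it is binding.
At P = 4198: Qd = 33628 - 4·4198 = 16836 and Qs = 5·4198 - 11372 = 9618.
Only 9618 units reach the market. On the demand curve, the marginal buyer's willingness to pay at Q = 9618 is (33628 - 9618)/4 = 6002.5.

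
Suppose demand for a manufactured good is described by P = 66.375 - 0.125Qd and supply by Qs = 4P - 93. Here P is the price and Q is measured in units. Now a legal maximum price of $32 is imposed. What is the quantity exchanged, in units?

Rearranging demand gives Qd = 531 - 8P. Without the control the market clears where 531 - 8P = 4P - 93, i.e. P* = 52 and Q* = 115.
Since 32 < 52, the ceiling is binding.
At P = 32: Qd = 531 - 8·32 = 275 and Qs = 4·32 - 93 = 35.
The quantity actually transacted is the short side, supply: 35.

35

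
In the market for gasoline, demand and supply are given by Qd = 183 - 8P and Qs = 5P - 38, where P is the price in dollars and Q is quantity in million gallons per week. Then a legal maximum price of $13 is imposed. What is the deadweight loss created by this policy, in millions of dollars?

65

In a free market, 183 - 8P = 5P - 38 gives the equilibrium P* = 17, Q* = 47.
The ceiling of 13 is below the equilibrium price 17, so it binds.
At P = 13: Qd = 183 - 8·13 = 79 and Qs = 5·13 - 38 = 27.
Quantity traded falls to 27. At Q = 27 the demand price is (183 - 27)/8 = 19.5 and the supply price is (38 + 27)/5 = 13.
Deadweight loss = ½ · (19.5 - 13) · (47 - 27) = ½ · 6.5 · 20 = 65.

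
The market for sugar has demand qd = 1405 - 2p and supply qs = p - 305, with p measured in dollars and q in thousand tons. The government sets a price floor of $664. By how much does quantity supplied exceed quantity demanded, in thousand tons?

Equilibrium: 1405 - 2p = p - 305, so 1710 = 3p and p* = 570, q* = 265.
Because the floor (664) lies above the market-clearing price, it is binding.
At p = 664: qd = 1405 - 2·664 = 77 and qs = 664 - 305 = 359.
Surplus = qs - qd = 359 - 77 = 282.

282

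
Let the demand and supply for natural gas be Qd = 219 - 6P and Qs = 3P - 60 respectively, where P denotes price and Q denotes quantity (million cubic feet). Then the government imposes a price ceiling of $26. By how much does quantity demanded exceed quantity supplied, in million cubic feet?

45

Equilibrium: 219 - 6P = 3P - 60, so 279 = 9P and P* = 31, Q* = 33.
The ceiling of 26 is below the equilibrium price 31, so it binds.
At P = 26: Qd = 219 - 6·26 = 63 and Qs = 3·26 - 60 = 18.
Shortage = Qd - Qs = 63 - 18 = 45.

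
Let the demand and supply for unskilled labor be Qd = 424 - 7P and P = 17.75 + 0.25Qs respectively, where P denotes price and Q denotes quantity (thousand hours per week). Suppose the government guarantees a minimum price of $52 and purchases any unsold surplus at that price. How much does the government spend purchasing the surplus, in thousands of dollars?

Rearranging supply gives Qs = 4P - 71. In a free market, 424 - 7P = 4P - 71 gives the equilibrium P* = 45, Q* = 109.
Because the floor (52) lies above the market-clearing price, it is binding.
At P = 52: Qd = 424 - 7·52 = 60 and Qs = 4·52 - 71 = 137.
Surplus = Qs - Qd = 77.
Government expenditure = surplus × support price = 77 × 52 = 4004.

4004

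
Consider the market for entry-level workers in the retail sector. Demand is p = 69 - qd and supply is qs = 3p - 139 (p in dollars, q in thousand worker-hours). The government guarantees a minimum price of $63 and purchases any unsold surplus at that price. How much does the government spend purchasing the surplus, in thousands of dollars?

Rearranging demand gives qd = 69 - p. Without the control the market clears where 69 - p = 3p - 139, i.e. p* = 52 and q* = 17.
The floor of 63 is above the equilibrium price 52, so it binds.
At p = 63: qd = 69 - 63 = 6 and qs = 3·63 - 139 = 50.
Surplus = qs - qd = 44.
Government expenditure = surplus × support price = 44 × 63 = 2772.

2772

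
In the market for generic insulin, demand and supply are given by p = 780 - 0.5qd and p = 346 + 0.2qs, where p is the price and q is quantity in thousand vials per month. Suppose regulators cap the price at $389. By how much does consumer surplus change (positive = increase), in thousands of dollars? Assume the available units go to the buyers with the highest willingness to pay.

-23591.25

Rearranging demand gives qd = 1560 - 2p; rearranging supply gives qs = 5p - 1730. Without the control the market clears where 1560 - 2p = 5p - 1730, i.e. p* = 470 and q* = 620.
Since 389 < 470, the ceiling is binding.
At p = 389: qd = 1560 - 2·389 = 782 and qs = 5·389 - 1730 = 215.
Consumer surplus without the control is ½ · (780 - 470) · 620 = 96100.
With the ceiling, 215 units are sold at 389 (assume they go to the highest-value buyers). The demand price at q = 215 is 672.5, so CS = ½ · [(780 - 389) + (672.5 - 389)] · 215 = 72508.75.
Change in consumer surplus = 72508.75 - 96100 = -23591.25.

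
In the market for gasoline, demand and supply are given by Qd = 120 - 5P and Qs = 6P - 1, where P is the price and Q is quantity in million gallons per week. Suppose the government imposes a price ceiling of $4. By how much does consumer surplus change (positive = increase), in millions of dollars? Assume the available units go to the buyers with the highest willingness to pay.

In a free market, 120 - 5P = 6P - 1 gives the equilibrium P* = 11, Q* = 65.
Because the ceiling (4) lies below the market-clearing price, it is binding.
At P = 4: Qd = 120 - 5·4 = 100 and Qs = 6·4 - 1 = 23.
Consumer surplus without the control is ½ · (24 - 11) · 65 = 422.5.
With the ceiling, 23 units are sold at 4 (assume they go to the highest-value buyers). The demand price at Q = 23 is 19.4, so CS = ½ · [(24 - 4) + (19.4 - 4)] · 23 = 407.1.
Change in consumer surplus = 407.1 - 422.5 = -15.4.

-15.4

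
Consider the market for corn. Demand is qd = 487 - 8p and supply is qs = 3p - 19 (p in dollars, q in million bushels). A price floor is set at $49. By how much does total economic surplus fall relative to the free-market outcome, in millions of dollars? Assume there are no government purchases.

132

Without the control the market clears where 487 - 8p = 3p - 19, i.e. p* = 46 and q* = 119.
The floor of 49 is above the equilibrium price 46, so it binds.
At p = 49: qd = 487 - 8·49 = 95 and qs = 3·49 - 19 = 128.
Quantity traded falls to 95. At q = 95 the demand price is (487 - 95)/8 = 49 and the supply price is (19 + 95)/3 = 38.
Deadweight loss = ½ · (49 - 38) · (119 - 95) = ½ · 11 · 24 = 132.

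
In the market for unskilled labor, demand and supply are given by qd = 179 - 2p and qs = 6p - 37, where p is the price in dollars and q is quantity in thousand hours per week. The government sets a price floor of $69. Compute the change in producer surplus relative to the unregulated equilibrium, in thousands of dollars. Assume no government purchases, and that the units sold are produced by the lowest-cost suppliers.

1134

In a free market, 179 - 2p = 6p - 37 gives the equilibrium p* = 27, q* = 125.
Because the floor (69) lies above the market-clearing price, it is binding.
At p = 69: qd = 179 - 2·69 = 41 and qs = 6·69 - 37 = 377.
Producer surplus without the control is ½ · (27 - 37/6) · 125 = 15625/12.
With the floor, 41 units are sold at 69. The supply price at q = 41 is 13, so PS = ½ · [(69 - 37/6) + (69 - 13)] · 41 = 29233/12.
Change in producer surplus = 29233/12 - 15625/12 = 1134.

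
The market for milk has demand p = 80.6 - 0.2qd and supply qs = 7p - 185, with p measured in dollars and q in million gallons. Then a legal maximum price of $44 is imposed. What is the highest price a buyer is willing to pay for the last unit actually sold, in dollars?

56

Rearranging demand gives qd = 403 - 5p. Without the control the market clears where 403 - 5p = 7p - 185, i.e. p* = 49 and q* = 158.
Because the ceiling (44) lies below the market-clearing price, it is binding.
At p = 44: qd = 403 - 5·44 = 183 and qs = 7·44 - 185 = 123.
Only 123 units reach the market. On the demand curve, the marginal buyer's willingness to pay at q = 123 is (403 - 123)/5 = 56.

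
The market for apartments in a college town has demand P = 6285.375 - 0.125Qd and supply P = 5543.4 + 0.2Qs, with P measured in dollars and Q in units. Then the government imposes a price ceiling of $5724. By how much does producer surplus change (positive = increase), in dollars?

Rearranging demand gives Qd = 50283 - 8P; rearranging supply gives Qs = 5P - 27717. Equilibrium: 50283 - 8P = 5P - 27717, so 78000 = 13P and P* = 6000, Q* = 2283.
The ceiling of 5724 is below the equilibrium price 6000, so it binds.
At P = 5724: Qd = 50283 - 8·5724 = 4491 and Qs = 5·5724 - 27717 = 903.
Producer surplus without the control is ½ · (6000 - 5543.4) · 2283 = 521208.9.
With the ceiling, producers sell 903 units at 5724, so PS = ½ · (5724 - 5543.4) · 903 = 81540.9.
Change in producer surplus = 81540.9 - 521208.9 = -439668.

-439668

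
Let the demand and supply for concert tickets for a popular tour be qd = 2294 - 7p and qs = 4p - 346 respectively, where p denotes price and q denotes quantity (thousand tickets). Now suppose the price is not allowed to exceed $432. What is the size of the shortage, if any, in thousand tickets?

0

Equilibrium: 2294 - 7p = 4p - 346, so 2640 = 11p and p* = 240, q* = 614.
Since 432 is above p* = 240, the ceiling does not bind and the free-market outcome prevails.
Since the control does not bind, there is no shortage.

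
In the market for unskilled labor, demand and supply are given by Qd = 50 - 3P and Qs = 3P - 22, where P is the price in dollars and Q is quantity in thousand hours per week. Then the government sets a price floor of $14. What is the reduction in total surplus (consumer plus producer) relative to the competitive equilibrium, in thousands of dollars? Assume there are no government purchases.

12

Without the control the market clears where 50 - 3P = 3P - 22, i.e. P* = 12 and Q* = 14.
Because the floor (14) lies above the market-clearing price, it is binding.
At P = 14: Qd = 50 - 3·14 = 8 and Qs = 3·14 - 22 = 20.
Quantity traded falls to 8. At Q = 8 the demand price is (50 - 8)/3 = 14 and the supply price is (22 + 8)/3 = 10.
Deadweight loss = ½ · (14 - 10) · (14 - 8) = ½ · 4 · 6 = 12.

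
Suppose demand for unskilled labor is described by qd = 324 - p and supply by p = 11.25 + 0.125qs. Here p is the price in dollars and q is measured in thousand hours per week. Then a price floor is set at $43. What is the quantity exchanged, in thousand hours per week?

278

Rearranging supply gives qs = 8p - 90. Setting quantity demanded equal to quantity supplied, 324 - p = 8p - 90, gives p* = 46 and q* = 278.
The floor of 43 is below the equilibrium price 46, so it is not binding; the market clears at p* = 46, q* = 278.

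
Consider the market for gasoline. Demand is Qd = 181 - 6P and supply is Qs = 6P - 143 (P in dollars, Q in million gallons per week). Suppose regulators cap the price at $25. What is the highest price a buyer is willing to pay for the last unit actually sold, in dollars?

29

In a free market, 181 - 6P = 6P - 143 gives the equilibrium P* = 27, Q* = 19.
Since 25 < 27, the ceiling is binding.
At P = 25: Qd = 181 - 6·25 = 31 and Qs = 6·25 - 143 = 7.
Only 7 units reach the market. On the demand curve, the marginal buyer's willingness to pay at Q = 7 is (181 - 7)/6 = 29.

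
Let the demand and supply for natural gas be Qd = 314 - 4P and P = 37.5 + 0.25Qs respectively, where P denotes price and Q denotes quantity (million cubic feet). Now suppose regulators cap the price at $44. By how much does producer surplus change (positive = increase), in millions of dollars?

Rearranging supply gives Qs = 4P - 150. Setting quantity demanded equal to quantity supplied, 314 - 4P = 4P - 150, gives P* = 58 and Q* = 82.
The ceiling of 44 is below the equilibrium price 58, so it binds.
At P = 44: Qd = 314 - 4·44 = 138 and Qs = 4·44 - 150 = 26.
Producer surplus without the control is ½ · (58 - 37.5) · 82 = 840.5.
With the ceiling, producers sell 26 units at 44, so PS = ½ · (44 - 37.5) · 26 = 84.5.
Change in producer surplus = 84.5 - 840.5 = -756.

-756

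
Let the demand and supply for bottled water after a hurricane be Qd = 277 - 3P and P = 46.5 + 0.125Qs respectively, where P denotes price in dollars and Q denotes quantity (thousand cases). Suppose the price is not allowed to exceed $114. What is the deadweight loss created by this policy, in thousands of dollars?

0

Rearranging supply gives Qs = 8P - 372. Setting quantity demanded equal to quantity supplied, 277 - 3P = 8P - 372, gives P* = 59 and Q* = 100.
The ceiling of 114 is above the equilibrium price 59, so it is not binding; the market clears at P* = 59, Q* = 100.
Since the control does not bind, no trades are prevented and deadweight loss is zero.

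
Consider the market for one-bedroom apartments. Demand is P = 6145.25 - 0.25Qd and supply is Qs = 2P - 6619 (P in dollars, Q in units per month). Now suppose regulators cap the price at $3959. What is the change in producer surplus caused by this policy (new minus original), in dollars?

Rearranging demand gives Qd = 24581 - 4P. Setting quantity demanded equal to quantity supplied, 24581 - 4P = 2P - 6619, gives P* = 5200 and Q* = 3781.
Since 3959 < 5200, the ceiling is binding.
At P = 3959: Qd = 24581 - 4·3959 = 8745 and Qs = 2·3959 - 6619 = 1299.
Producer surplus without the control is ½ · (5200 - 3309.5) · 3781 = 3573990.25.
With the ceiling, producers sell 1299 units at 3959, so PS = ½ · (3959 - 3309.5) · 1299 = 421850.25.
Change in producer surplus = 421850.25 - 3573990.25 = -3152140.

-3152140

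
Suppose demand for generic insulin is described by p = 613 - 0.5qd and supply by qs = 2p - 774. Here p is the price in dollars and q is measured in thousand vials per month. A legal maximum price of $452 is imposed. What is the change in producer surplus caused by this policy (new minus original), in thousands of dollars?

-8544

Rearranging demand gives qd = 1226 - 2p. Equilibrium: 1226 - 2p = 2p - 774, so 2000 = 4p and p* = 500, q* = 226.
The ceiling of 452 is below the equilibrium price 500, so it binds.
At p = 452: qd = 1226 - 2·452 = 322 and qs = 2·452 - 774 = 130.
Producer surplus without the control is ½ · (500 - 387) · 226 = 12769.
With the ceiling, producers sell 130 units at 452, so PS = ½ · (452 - 387) · 130 = 4225.
Change in producer surplus = 4225 - 12769 = -8544.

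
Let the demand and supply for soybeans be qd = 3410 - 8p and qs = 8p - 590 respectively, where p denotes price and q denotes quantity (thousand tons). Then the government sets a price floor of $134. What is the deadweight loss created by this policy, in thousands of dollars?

0

Without the control the market clears where 3410 - 8p = 8p - 590, i.e. p* = 250 and q* = 1410.
Since 134 is below p* = 250, the floor does not bind and the free-market outcome prevails.
Since the control does not bind, no trades are prevented and deadweight loss is zero.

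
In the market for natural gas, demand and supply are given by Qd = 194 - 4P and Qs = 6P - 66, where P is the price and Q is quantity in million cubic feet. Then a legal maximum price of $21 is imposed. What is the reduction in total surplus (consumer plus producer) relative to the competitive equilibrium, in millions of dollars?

In a free market, 194 - 4P = 6P - 66 gives the equilibrium P* = 26, Q* = 90.
Since 21 < 26, the ceiling is binding.
At P = 21: Qd = 194 - 4·21 = 110 and Qs = 6·21 - 66 = 60.
Quantity traded falls to 60. At Q = 60 the demand price is (194 - 60)/4 = 33.5 and the supply price is (66 + 60)/6 = 21.
Deadweight loss = ½ · (33.5 - 21) · (90 - 60) = ½ · 12.5 · 30 = 187.5.

187.5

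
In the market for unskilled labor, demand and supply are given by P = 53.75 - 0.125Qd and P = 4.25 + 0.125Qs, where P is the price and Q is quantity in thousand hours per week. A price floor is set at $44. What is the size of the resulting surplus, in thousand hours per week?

240

Rearranging demand gives Qd = 430 - 8P; rearranging supply gives Qs = 8P - 34. Equilibrium: 430 - 8P = 8P - 34, so 464 = 16P and P* = 29, Q* = 198.
Because the floor (44) lies above the market-clearing price, it is binding.
At P = 44: Qd = 430 - 8·44 = 78 and Qs = 8·44 - 34 = 318.
Surplus = Qs - Qd = 318 - 78 = 240.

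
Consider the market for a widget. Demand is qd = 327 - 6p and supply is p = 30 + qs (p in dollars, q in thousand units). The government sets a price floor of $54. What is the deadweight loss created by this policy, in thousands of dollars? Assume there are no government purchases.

189

Rearranging supply gives qs = p - 30. In a free market, 327 - 6p = p - 30 gives the equilibrium p* = 51, q* = 21.
Because the floor (54) lies above the market-clearing price, it is binding.
At p = 54: qd = 327 - 6·54 = 3 and qs = 54 - 30 = 24.
Quantity traded falls to 3. At q = 3 the demand price is (327 - 3)/6 = 54 and the supply price is 30 + 3 = 33.
Deadweight loss = ½ · (54 - 33) · (21 - 3) = ½ · 21 · 18 = 189.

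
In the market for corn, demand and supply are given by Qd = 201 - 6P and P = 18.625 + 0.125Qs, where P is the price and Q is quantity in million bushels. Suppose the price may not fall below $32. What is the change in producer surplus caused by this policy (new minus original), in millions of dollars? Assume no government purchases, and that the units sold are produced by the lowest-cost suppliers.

-47.25

Rearranging supply gives Qs = 8P - 149. Without the control the market clears where 201 - 6P = 8P - 149, i.e. P* = 25 and Q* = 51.
Since 32 > 25, the floor is binding.
At P = 32: Qd = 201 - 6·32 = 9 and Qs = 8·32 - 149 = 107.
Producer surplus without the control is ½ · (25 - 18.625) · 51 = 162.5625.
With the floor, 9 units are sold at 32. The supply price at Q = 9 is 19.75, so PS = ½ · [(32 - 18.625) + (32 - 19.75)] · 9 = 115.3125.
Change in producer surplus = 115.3125 - 162.5625 = -47.25.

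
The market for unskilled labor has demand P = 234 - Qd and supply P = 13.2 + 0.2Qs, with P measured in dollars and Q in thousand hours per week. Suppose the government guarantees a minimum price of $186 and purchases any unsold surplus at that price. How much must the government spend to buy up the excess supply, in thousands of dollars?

Rearranging demand gives Qd = 234 - P; rearranging supply gives Qs = 5P - 66. Setting quantity demanded equal to quantity supplied, 234 - P = 5P - 66, gives P* = 50 and Q* = 184.
Because the floor (186) lies above the market-clearing price, it is binding.
At P = 186: Qd = 234 - 186 = 48 and Qs = 5·186 - 66 = 864.
Surplus = Qs - Qd = 816.
Government expenditure = surplus × support price = 816 × 186 = 151776.

151776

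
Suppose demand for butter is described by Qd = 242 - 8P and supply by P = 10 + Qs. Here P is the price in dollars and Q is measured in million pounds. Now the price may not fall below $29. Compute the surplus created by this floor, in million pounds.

9

Rearranging supply gives Qs = P - 10. Without the control the market clears where 242 - 8P = P - 10, i.e. P* = 28 and Q* = 18.
Because the floor (29) lies above the market-clearing price, it is binding.
At P = 29: Qd = 242 - 8·29 = 10 and Qs = 29 - 10 = 19.
Surplus = Qs - Qd = 19 - 10 = 9.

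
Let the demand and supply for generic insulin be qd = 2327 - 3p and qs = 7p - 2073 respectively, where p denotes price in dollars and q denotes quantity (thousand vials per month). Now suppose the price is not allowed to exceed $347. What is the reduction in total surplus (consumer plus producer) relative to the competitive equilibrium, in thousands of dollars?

100905

In a free market, 2327 - 3p = 7p - 2073 gives the equilibrium p* = 440, q* = 1007.
The ceiling of 347 is below the equilibrium price 440, so it binds.
At p = 347: qd = 2327 - 3·347 = 1286 and qs = 7·347 - 2073 = 356.
Quantity traded falls to 356. At q = 356 the demand price is (2327 - 356)/3 = 657 and the supply price is (2073 + 356)/7 = 347.
Deadweight loss = ½ · (657 - 347) · (1007 - 356) = ½ · 310 · 651 = 100905.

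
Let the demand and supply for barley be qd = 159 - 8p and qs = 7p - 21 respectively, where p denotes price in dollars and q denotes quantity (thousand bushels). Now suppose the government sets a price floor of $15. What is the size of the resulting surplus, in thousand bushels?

Setting quantity demanded equal to quantity supplied, 159 - 8p = 7p - 21, gives p* = 12 and q* = 63.
The floor of 15 is above the equilibrium price 12, so it binds.
At p = 15: qd = 159 - 8·15 = 39 and qs = 7·15 - 21 = 84.
Surplus = qs - qd = 84 - 39 = 45.

45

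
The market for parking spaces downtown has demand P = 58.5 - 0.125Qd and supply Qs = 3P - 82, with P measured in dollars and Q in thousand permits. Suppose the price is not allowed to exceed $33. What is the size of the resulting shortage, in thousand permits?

187

Rearranging demand gives Qd = 468 - 8P. In a free market, 468 - 8P = 3P - 82 gives the equilibrium P* = 50, Q* = 68.
The ceiling of 33 is below the equilibrium price 50, so it binds.
At P = 33: Qd = 468 - 8·33 = 204 and Qs = 3·33 - 82 = 17.
Shortage = Qd - Qs = 204 - 17 = 187.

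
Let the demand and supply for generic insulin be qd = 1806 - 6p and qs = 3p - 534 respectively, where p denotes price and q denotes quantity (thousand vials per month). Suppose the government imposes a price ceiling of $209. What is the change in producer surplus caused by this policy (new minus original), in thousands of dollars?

Setting quantity demanded equal to quantity supplied, 1806 - 6p = 3p - 534, gives p* = 260 and q* = 246.
The ceiling of 209 is below the equilibrium price 260, so it binds.
At p = 209: qd = 1806 - 6·209 = 552 and qs = 3·209 - 534 = 93.
Producer surplus without the control is ½ · (260 - 178) · 246 = 10086.
With the ceiling, producers sell 93 units at 209, so PS = ½ · (209 - 178) · 93 = 1441.5.
Change in producer surplus = 1441.5 - 10086 = -8644.5.

-8644.5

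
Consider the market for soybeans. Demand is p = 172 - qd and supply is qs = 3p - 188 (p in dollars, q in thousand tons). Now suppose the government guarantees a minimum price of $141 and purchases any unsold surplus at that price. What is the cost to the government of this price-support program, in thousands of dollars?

28764

Rearranging demand gives qd = 172 - p. Setting quantity demanded equal to quantity supplied, 172 - p = 3p - 188, gives p* = 90 and q* = 82.
The floor of 141 is above the equilibrium price 90, so it binds.
At p = 141: qd = 172 - 141 = 31 and qs = 3·141 - 188 = 235.
Surplus = qs - qd = 204.
Government expenditure = surplus × support price = 204 × 141 = 28764.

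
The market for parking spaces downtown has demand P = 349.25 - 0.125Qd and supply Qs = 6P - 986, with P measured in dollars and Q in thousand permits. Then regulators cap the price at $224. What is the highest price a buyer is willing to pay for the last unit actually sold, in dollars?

304.5

Rearranging demand gives Qd = 2794 - 8P. Equilibrium: 2794 - 8P = 6P - 986, so 3780 = 14P and P* = 270, Q* = 634.
Since 224 < 270, the ceiling is binding.
At P = 224: Qd = 2794 - 8·224 = 1002 and Qs = 6·224 - 986 = 358.
Only 358 units reach the market. On the demand curve, the marginal buyer's willingness to pay at Q = 358 is (2794 - 358)/8 = 304.5.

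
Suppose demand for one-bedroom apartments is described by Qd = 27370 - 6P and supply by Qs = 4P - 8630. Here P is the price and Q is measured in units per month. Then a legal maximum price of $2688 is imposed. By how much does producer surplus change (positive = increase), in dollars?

-3598752

In a free market, 27370 - 6P = 4P - 8630 gives the equilibrium P* = 3600, Q* = 5770.
Since 2688 < 3600, the ceiling is binding.
At P = 2688: Qd = 27370 - 6·2688 = 11242 and Qs = 4·2688 - 8630 = 2122.
Producer surplus without the control is ½ · (3600 - 2157.5) · 5770 = 4161612.5.
With the ceiling, producers sell 2122 units at 2688, so PS = ½ · (2688 - 2157.5) · 2122 = 562860.5.
Change in producer surplus = 562860.5 - 4161612.5 = -3598752.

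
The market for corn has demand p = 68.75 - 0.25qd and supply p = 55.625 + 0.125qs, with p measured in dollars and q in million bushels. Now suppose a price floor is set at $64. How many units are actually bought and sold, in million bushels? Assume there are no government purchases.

19

Rearranging demand gives qd = 275 - 4p; rearranging supply gives qs = 8p - 445. Equilibrium: 275 - 4p = 8p - 445, so 720 = 12p and p* = 60, q* = 35.
Since 64 > 60, the floor is binding.
At p = 64: qd = 275 - 4·64 = 19 and qs = 8·64 - 445 = 67.
The quantity actually transacted is the short side, demand: 19.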